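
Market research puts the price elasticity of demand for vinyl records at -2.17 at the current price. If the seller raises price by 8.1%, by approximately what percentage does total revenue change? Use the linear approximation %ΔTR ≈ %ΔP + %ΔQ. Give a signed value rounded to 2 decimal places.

%ΔQ ≈ Ed × %ΔP = (-2.17) × (+8.1%) = -17.5770%
%ΔTR ≈ %ΔP + %ΔQ = (+8.1%) + (-17.5770%) = -9.4770%

-9.48%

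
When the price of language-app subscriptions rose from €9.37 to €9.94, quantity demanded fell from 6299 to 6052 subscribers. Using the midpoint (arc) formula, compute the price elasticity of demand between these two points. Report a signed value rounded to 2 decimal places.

%ΔQ = (6052 − 6299) / [(6299 + 6052)/2] = -247/6175.5 = -0.039996…
%ΔP = (9.94 − 9.37) / [(9.37 + 9.94)/2] = 0.57/9.655 = 0.059036…
Arc Ed = %ΔQ / %ΔP = (-247/6175.5) / (0.57/9.655) = -0.6774…

-0.68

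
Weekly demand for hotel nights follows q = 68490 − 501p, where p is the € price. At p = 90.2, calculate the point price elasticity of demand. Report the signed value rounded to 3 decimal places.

-1.940

dq/dp = −501. At p = 90.2, q = 68490 − 501(90.2) = 23299.8.
Ed = (dq/dp)·(p/q) = −501 × (90.2/23299.8) = -1.93951…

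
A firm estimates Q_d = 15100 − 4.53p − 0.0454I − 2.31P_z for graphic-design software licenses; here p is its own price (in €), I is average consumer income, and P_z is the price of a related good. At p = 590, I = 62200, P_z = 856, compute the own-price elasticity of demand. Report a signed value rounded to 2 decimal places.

-0.35

At the given values, Q_d = 15100 − 4.53(590) − 0.0454(62200) − 2.31(856) = 7626.06.
∂Q_d/∂p = −4.53.
E = (-4.53) × (590/7626.06) = -0.3504…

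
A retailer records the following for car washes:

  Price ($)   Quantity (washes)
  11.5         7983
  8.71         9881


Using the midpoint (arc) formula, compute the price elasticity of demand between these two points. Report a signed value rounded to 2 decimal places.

-0.77

%ΔQ = (9881 − 7983) / [(7983 + 9881)/2] = 1898/8932 = 0.212494…
%ΔP = (8.71 − 11.5) / [(11.5 + 8.71)/2] = -2.79/10.105 = -0.276100…
Arc Ed = %ΔQ / %ΔP = (1898/8932) / (-2.79/10.105) = -0.7696…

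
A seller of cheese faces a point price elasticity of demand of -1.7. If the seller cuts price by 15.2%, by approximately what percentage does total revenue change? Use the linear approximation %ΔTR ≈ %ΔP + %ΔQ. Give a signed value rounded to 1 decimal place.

%ΔQ ≈ Ed × %ΔP = (-1.7) × (-15.2%) = +25.8400%
%ΔTR ≈ %ΔP + %ΔQ = (-15.2%) + (+25.8400%) = +10.6400%

+10.6%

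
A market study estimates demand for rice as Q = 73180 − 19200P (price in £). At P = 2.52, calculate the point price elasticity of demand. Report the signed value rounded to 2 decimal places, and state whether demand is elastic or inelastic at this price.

-1.95; elastic

dQ/dP = −19200. At P = 2.52, Q = 73180 − 19200(2.52) = 24796.
Ed = (dQ/dP)·(P/Q) = −19200 × (2.52/24796) = -1.9512…
|Ed| = 1.95 > 1, so demand is elastic.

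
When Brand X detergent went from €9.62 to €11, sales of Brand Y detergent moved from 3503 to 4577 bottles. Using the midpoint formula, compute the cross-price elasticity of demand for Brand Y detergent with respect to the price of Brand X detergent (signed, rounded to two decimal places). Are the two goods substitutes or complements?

1.99; substitutes

%ΔQ_{Brand Y detergent} = (4577 − 3503)/avg = 1074/4040 = 0.265841…
%ΔP_{Brand X detergent} = (11 − 9.62)/avg = 1.38/10.31 = 0.133850…
E_cross = (1074/4040) / (1.38/10.31) = 1.9861…
E_cross > 0 ⇒ the goods are substitutes.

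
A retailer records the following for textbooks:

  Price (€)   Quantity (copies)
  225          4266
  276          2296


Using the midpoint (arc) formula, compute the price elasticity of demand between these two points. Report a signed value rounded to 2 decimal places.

%ΔQ = (2296 − 4266) / [(4266 + 2296)/2] = -1970/3281 = -0.600426…
%ΔP = (276 − 225) / [(225 + 276)/2] = 51/250.5 = 0.203592…
Arc Ed = %ΔQ / %ΔP = (-1970/3281) / (51/250.5) = -2.9491…

-2.95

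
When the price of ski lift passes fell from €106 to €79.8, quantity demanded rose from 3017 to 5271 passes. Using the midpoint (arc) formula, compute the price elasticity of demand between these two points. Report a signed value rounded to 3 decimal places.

-1.929

%ΔQ = (5271 − 3017) / [(3017 + 5271)/2] = 2254/4144 = 0.543918…
%ΔP = (79.8 − 106) / [(106 + 79.8)/2] = -26.2/92.9 = -0.282023…
Arc Ed = %ΔQ / %ΔP = (2254/4144) / (-26.2/92.9) = -1.92862…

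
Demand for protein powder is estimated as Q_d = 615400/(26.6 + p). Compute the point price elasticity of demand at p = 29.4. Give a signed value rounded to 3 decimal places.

-0.525

dQ_d/dp = −615400/(26.6 + p)² = -196.237. At p = 29.4, Q_d = 10989.3.
Ed = (dQ_d/dp)·(p/Q_d) = (-196.237) × (29.4/10989.3) = -0.525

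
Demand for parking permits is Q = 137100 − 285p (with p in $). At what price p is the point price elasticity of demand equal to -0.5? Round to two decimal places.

160.35

Ed = −285p/(137100 − 285p). Set this equal to -0.5:
285p = 0.5·(137100 − 285p) ⇒ 285p(1 + 0.5) = 0.5·137100
p = 0.5·137100 / (285·1.5) = 160.3508…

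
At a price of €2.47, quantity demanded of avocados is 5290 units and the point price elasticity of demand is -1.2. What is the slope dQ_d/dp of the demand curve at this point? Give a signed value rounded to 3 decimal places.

-2570.040

Ed = (dQ_d/dp)·(p/Q_d) ⇒ dQ_d/dp = Ed·Q_d/p = (-1.2)·5290/2.47 = -2570.04048…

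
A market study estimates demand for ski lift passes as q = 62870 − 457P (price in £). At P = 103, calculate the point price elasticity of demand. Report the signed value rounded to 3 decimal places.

dq/dP = −457. At P = 103, q = 62870 − 457(103) = 15799.
Ed = (dq/dP)·(P/q) = −457 × (103/15799) = -2.97936…

-2.979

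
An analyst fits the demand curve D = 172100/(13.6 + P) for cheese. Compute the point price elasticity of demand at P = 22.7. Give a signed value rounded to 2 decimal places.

-0.63

dD/dP = −172100/(13.6 + P)² = -130.607. At P = 22.7, D = 4741.05.
Ed = (dD/dP)·(P/D) = (-130.607) × (22.7/4741.05) = -0.6253…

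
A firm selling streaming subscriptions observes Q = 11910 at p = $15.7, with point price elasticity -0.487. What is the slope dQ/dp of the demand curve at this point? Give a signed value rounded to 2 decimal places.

-369.44

Ed = (dQ/dp)·(p/Q) ⇒ dQ/dp = Ed·Q/p = (-0.487)·11910/15.7 = -369.4375…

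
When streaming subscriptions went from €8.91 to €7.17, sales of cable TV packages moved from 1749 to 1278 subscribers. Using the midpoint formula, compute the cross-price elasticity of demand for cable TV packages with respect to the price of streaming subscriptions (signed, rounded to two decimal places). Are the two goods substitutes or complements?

1.44; substitutes

%ΔQ_{cable TV packages} = (1278 − 1749)/avg = -471/1513.5 = -0.311199…
%ΔP_{streaming subscriptions} = (7.17 − 8.91)/avg = -1.74/8.04 = -0.216417…
E_cross = (-471/1513.5) / (-1.74/8.04) = 1.4379…
E_cross > 0 ⇒ the goods are substitutes.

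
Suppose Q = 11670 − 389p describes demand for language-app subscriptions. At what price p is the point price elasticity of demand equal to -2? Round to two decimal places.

Ed = −389p/(11670 − 389p). Set this equal to -2:
389p = 2·(11670 − 389p) ⇒ 389p(1 + 2) = 2·11670
p = 2·11670 / (389·3) = 20

20.00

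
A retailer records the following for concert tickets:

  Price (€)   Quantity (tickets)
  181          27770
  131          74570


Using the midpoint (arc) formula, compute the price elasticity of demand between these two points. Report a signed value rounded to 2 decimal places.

-2.85

%ΔQ = (74570 − 27770) / [(27770 + 74570)/2] = 46800/51170 = 0.914598…
%ΔP = (131 − 181) / [(181 + 131)/2] = -50/156 = -0.320512…
Arc Ed = %ΔQ / %ΔP = (46800/51170) / (-50/156) = -2.8535…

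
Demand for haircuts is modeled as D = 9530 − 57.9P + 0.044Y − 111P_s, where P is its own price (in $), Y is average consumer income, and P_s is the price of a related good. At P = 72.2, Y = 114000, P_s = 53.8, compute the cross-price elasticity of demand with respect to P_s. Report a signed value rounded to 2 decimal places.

-1.36

At the given values, D = 9530 − 57.9(72.2) + 0.044(114000) − 111(53.8) = 4393.82.
∂D/∂P_s = -111.
E = (-111) × (53.8/4393.82) = -1.3591…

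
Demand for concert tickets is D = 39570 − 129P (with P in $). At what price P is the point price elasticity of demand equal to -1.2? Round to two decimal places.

167.32

Ed = −129P/(39570 − 129P). Set this equal to -1.2:
129P = 1.2·(39570 − 129P) ⇒ 129P(1 + 1.2) = 1.2·39570
P = 1.2·39570 / (129·2.2) = 167.3150…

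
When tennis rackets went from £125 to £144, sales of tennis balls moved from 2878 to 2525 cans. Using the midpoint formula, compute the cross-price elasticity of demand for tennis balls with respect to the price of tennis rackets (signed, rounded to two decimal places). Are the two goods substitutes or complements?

-0.92; complements

%ΔQ_{tennis balls} = (2525 − 2878)/avg = -353/2701.5 = -0.130668…
%ΔP_{tennis rackets} = (144 − 125)/avg = 19/134.5 = 0.141263…
E_cross = (-353/2701.5) / (19/134.5) = -0.9249…
E_cross < 0 ⇒ the goods are complements.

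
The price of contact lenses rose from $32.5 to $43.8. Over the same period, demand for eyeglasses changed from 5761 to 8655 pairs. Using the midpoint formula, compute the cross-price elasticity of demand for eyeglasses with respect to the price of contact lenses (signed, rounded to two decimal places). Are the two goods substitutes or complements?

%ΔQ_{eyeglasses} = (8655 − 5761)/avg = 2894/7208 = 0.401498…
%ΔP_{contact lenses} = (43.8 − 32.5)/avg = 11.3/38.15 = 0.296199…
E_cross = (2894/7208) / (11.3/38.15) = 1.3555…
E_cross > 0 ⇒ the goods are substitutes.

1.36; substitutes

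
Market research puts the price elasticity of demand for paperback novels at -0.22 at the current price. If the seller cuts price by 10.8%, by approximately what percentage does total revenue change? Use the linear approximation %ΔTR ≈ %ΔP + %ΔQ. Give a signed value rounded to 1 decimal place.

%ΔQ ≈ Ed × %ΔP = (-0.22) × (-10.8%) = +2.3760%
%ΔTR ≈ %ΔP + %ΔQ = (-10.8%) + (+2.3760%) = -8.4240%

-8.4%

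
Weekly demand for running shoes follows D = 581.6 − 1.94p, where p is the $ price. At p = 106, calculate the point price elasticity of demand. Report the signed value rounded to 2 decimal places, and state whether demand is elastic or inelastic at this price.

dD/dp = −1.94. At p = 106, D = 581.6 − 1.94(106) = 375.96.
Ed = (dD/dp)·(p/D) = −1.94 × (106/375.96) = -0.5469…
|Ed| = 0.55 < 1, so demand is inelastic.

-0.55; inelastic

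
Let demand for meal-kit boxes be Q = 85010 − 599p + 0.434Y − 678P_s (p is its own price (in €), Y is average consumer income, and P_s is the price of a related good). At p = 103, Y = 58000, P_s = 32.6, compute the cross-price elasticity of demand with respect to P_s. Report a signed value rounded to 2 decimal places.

At the given values, Q = 85010 − 599(103) + 0.434(58000) − 678(32.6) = 26382.2.
∂Q/∂P_s = -678.
E = (-678) × (32.6/26382.2) = -0.8377…

-0.84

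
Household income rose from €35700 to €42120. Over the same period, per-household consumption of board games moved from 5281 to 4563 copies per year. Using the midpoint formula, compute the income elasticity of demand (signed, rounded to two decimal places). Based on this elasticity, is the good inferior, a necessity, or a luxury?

-0.88; inferior

%ΔQ = (4563 − 5281)/[( 5281 + 4563)/2] = -718/4922 = -0.145875…
%ΔIncome = (42120 − 35700)/[( 35700 + 42120)/2] = 6420/38910 = 0.164996…
E_income = (-718/4922) / (6420/38910) = -0.8841…
E_income < 0 ⇒ inferior good.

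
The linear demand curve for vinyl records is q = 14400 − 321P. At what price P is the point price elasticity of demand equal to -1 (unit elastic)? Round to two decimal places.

Ed = −321P/(14400 − 321P). Set this equal to -1:
321P = 1·(14400 − 321P) ⇒ 321P(1 + 1) = 1·14400
P = 1·14400 / (321·2) = 22.4299…

22.43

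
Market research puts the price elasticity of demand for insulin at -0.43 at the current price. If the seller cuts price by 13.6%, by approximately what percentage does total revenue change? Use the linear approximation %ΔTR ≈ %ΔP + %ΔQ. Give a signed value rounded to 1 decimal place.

%ΔQ ≈ Ed × %ΔP = (-0.43) × (-13.6%) = +5.8480%
%ΔTR ≈ %ΔP + %ΔQ = (-13.6%) + (+5.8480%) = -7.7520%

-7.8%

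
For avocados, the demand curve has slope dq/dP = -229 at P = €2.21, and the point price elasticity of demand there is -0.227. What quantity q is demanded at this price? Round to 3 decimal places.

2229.471

Ed = (dq/dP)·(P/q) ⇒ q = (dq/dP)·P/Ed = (-229)·2.21/(-0.227) = 2229.47136…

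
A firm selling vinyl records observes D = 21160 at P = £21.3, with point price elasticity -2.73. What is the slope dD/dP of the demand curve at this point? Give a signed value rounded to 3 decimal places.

-2712.056

Ed = (dD/dP)·(P/D) ⇒ dD/dP = Ed·D/P = (-2.73)·21160/21.3 = -2712.05633…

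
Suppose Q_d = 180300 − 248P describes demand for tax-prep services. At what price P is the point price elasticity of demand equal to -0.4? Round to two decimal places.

Ed = −248P/(180300 − 248P). Set this equal to -0.4:
248P = 0.4·(180300 − 248P) ⇒ 248P(1 + 0.4) = 0.4·180300
P = 0.4·180300 / (248·1.4) = 207.7188…

207.72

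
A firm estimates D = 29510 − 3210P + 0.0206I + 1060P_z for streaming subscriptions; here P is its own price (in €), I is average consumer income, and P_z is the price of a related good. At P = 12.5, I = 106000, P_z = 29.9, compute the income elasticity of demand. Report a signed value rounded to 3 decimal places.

At the given values, D = 29510 − 3210(12.5) + 0.0206(106000) + 1060(29.9) = 23262.6.
∂D/∂I = 0.0206.
E = (0.0206) × (106000/23262.6) = 0.09386…

0.094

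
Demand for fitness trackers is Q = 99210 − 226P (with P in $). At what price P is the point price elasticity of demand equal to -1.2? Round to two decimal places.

Ed = −226P/(99210 − 226P). Set this equal to -1.2:
226P = 1.2·(99210 − 226P) ⇒ 226P(1 + 1.2) = 1.2·99210
P = 1.2·99210 / (226·2.2) = 239.4448…

239.44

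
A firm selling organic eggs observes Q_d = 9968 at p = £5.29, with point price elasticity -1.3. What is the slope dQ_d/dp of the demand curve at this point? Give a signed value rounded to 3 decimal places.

Ed = (dQ_d/dp)·(p/Q_d) ⇒ dQ_d/dp = Ed·Q_d/p = (-1.3)·9968/5.29 = -2449.60302…

-2449.603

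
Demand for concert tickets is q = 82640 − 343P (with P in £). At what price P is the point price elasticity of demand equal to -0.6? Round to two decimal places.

90.35

Ed = −343P/(82640 − 343P). Set this equal to -0.6:
343P = 0.6·(82640 − 343P) ⇒ 343P(1 + 0.6) = 0.6·82640
P = 0.6·82640 / (343·1.6) = 90.3498…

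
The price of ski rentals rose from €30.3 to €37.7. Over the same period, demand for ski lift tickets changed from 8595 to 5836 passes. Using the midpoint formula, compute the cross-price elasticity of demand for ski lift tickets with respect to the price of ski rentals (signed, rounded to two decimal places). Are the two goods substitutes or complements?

-1.76; complements

%ΔQ_{ski lift tickets} = (5836 − 8595)/avg = -2759/7215.5 = -0.382371…
%ΔP_{ski rentals} = (37.7 − 30.3)/avg = 7.4/34 = 0.217647…
E_cross = (-2759/7215.5) / (7.4/34) = -1.7568…
E_cross < 0 ⇒ the goods are complements.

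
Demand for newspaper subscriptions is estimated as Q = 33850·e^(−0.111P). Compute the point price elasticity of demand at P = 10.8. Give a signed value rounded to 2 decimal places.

dQ/dP = −0.111·Q = -1133.05. At P = 10.8, Q = 10207.7.
Ed = (dQ/dP)·(P/Q) = (-1133.05) × (10.8/10207.7) = -1.1988

-1.20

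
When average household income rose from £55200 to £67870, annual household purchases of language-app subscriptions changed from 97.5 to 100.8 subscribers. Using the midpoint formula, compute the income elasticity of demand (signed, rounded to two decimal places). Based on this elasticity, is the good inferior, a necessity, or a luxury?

0.16; necessity

%ΔQ = (100.8 − 97.5)/[( 97.5 + 100.8)/2] = 3.3/99.15 = 0.033282…
%ΔIncome = (67870 − 55200)/[( 55200 + 67870)/2] = 12670/61535 = 0.205899…
E_income = (3.3/99.15) / (12670/61535) = 0.1616…
0 < E_income < 1 ⇒ normal good, necessity.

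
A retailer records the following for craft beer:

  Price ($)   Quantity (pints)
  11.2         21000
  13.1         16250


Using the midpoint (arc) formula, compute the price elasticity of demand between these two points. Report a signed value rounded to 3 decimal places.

%ΔQ = (16250 − 21000) / [(21000 + 16250)/2] = -4750/18625 = -0.255033…
%ΔP = (13.1 − 11.2) / [(11.2 + 13.1)/2] = 1.9/12.15 = 0.156378…
Arc Ed = %ΔQ / %ΔP = (-4750/18625) / (1.9/12.15) = -1.63087…

-1.631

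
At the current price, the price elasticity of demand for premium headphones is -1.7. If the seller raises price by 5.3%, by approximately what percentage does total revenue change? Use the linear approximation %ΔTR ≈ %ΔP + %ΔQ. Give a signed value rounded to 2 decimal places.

%ΔQ ≈ Ed × %ΔP = (-1.7) × (+5.3%) = -9.0100%
%ΔTR ≈ %ΔP + %ΔQ = (+5.3%) + (-9.0100%) = -3.7100%

-3.71%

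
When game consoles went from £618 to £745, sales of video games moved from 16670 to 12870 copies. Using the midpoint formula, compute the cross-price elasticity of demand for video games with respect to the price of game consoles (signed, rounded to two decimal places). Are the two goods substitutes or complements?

%ΔQ_{video games} = (12870 − 16670)/avg = -3800/14770 = -0.257278…
%ΔP_{game consoles} = (745 − 618)/avg = 127/681.5 = 0.186353…
E_cross = (-3800/14770) / (127/681.5) = -1.3805…
E_cross < 0 ⇒ the goods are complements.

-1.38; complements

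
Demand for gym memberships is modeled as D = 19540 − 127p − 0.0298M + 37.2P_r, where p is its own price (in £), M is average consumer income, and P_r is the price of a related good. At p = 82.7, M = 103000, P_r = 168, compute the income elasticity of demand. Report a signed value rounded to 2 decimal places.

At the given values, D = 19540 − 127(82.7) − 0.0298(103000) + 37.2(168) = 12217.3.
∂D/∂M = -0.0298.
E = (-0.0298) × (103000/12217.3) = -0.2512…

-0.25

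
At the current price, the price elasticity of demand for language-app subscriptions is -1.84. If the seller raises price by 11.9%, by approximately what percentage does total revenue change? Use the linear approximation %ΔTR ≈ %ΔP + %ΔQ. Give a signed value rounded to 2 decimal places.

%ΔQ ≈ Ed × %ΔP = (-1.84) × (+11.9%) = -21.8960%
%ΔTR ≈ %ΔP + %ΔQ = (+11.9%) + (-21.8960%) = -9.9960%

-10.00%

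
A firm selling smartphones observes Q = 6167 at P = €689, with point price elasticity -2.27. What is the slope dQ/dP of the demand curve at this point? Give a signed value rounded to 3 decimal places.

Ed = (dQ/dP)·(P/Q) ⇒ dQ/dP = Ed·Q/P = (-2.27)·6167/689 = -20.31798…

-20.318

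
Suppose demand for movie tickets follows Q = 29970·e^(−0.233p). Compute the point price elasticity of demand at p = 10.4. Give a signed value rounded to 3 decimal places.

-2.423

dQ/dp = −0.233·Q = -618.957. At p = 10.4, Q = 2656.47.
Ed = (dQ/dp)·(p/Q) = (-618.957) × (10.4/2656.47) = -2.4232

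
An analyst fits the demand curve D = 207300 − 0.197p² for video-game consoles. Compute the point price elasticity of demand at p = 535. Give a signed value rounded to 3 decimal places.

dD/dp = −2·0.197·p = -210.79. At p = 535, D = 150913.675.
Ed = (dD/dp)·(p/D) = (-210.79) × (535/150913.675) = -0.74726…

-0.747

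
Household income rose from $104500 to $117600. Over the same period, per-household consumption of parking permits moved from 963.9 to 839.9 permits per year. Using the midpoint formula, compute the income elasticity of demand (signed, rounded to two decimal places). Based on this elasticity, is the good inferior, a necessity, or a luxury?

-1.17; inferior

%ΔQ = (839.9 − 963.9)/[( 963.9 + 839.9)/2] = -124/901.9 = -0.137487…
%ΔIncome = (117600 − 104500)/[( 104500 + 117600)/2] = 13100/111050 = 0.117964…
E_income = (-124/901.9) / (13100/111050) = -1.1654…
E_income < 0 ⇒ inferior good.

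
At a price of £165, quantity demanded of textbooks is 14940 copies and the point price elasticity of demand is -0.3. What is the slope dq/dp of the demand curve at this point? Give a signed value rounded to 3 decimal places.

-27.164

Ed = (dq/dp)·(p/q) ⇒ dq/dp = Ed·q/p = (-0.3)·14940/165 = -27.16363…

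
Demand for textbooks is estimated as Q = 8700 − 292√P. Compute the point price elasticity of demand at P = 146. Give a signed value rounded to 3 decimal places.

-0.341

dQ/dP = −292/(2√P) = -12.083. At P = 146, Q = 5171.75.
Ed = (dQ/dP)·(P/Q) = (-12.083) × (146/5171.75) = -0.34110…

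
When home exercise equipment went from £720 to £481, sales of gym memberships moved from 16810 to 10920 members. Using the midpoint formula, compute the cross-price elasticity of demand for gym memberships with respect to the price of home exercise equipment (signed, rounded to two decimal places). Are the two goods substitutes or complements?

%ΔQ_{gym memberships} = (10920 − 16810)/avg = -5890/13865 = -0.424810…
%ΔP_{home exercise equipment} = (481 − 720)/avg = -239/600.5 = -0.398001…
E_cross = (-5890/13865) / (-239/600.5) = 1.0673…
E_cross > 0 ⇒ the goods are substitutes.

1.07; substitutes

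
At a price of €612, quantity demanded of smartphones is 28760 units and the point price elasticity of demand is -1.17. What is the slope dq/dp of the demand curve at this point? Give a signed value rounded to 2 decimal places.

-54.98

Ed = (dq/dp)·(p/q) ⇒ dq/dp = Ed·q/p = (-1.17)·28760/612 = -54.9823…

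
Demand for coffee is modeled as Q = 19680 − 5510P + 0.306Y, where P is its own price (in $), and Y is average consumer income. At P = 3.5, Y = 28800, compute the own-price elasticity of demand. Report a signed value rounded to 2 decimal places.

-2.09

At the given values, Q = 19680 − 5510(3.5) + 0.306(28800) = 9207.8.
∂Q/∂P = −5510.
E = (-5510) × (3.5/9207.8) = -2.0944…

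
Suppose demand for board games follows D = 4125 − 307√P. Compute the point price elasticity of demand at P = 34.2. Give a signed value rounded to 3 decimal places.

-0.385

dD/dP = −307/(2√P) = -26.2479. At P = 34.2, D = 2329.64.
Ed = (dD/dP)·(P/D) = (-26.2479) × (34.2/2329.64) = -0.38532…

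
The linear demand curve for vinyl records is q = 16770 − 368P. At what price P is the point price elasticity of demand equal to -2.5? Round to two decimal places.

Ed = −368P/(16770 − 368P). Set this equal to -2.5:
368P = 2.5·(16770 − 368P) ⇒ 368P(1 + 2.5) = 2.5·16770
P = 2.5·16770 / (368·3.5) = 32.5504…

32.55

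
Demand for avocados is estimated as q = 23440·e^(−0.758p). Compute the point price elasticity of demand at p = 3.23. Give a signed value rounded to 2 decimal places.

-2.45

dq/dp = −0.758·q = -1535.77. At p = 3.23, q = 2026.08.
Ed = (dq/dp)·(p/q) = (-1535.77) × (3.23/2026.08) = -2.4483…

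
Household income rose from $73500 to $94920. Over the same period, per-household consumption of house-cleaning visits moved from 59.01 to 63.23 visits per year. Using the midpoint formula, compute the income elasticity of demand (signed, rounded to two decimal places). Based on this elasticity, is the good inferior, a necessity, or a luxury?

%ΔQ = (63.23 − 59.01)/[( 59.01 + 63.23)/2] = 4.22/61.12 = 0.069044…
%ΔIncome = (94920 − 73500)/[( 73500 + 94920)/2] = 21420/84210 = 0.254364…
E_income = (4.22/61.12) / (21420/84210) = 0.2714…
0 < E_income < 1 ⇒ normal good, necessity.

0.27; necessity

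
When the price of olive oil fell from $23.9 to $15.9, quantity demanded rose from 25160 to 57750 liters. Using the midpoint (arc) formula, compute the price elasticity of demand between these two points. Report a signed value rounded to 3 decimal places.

%ΔQ = (57750 − 25160) / [(25160 + 57750)/2] = 32590/41455 = 0.786153…
%ΔP = (15.9 − 23.9) / [(23.9 + 15.9)/2] = -8/19.9 = -0.402010…
Arc Ed = %ΔQ / %ΔP = (32590/41455) / (-8/19.9) = -1.95555…

-1.956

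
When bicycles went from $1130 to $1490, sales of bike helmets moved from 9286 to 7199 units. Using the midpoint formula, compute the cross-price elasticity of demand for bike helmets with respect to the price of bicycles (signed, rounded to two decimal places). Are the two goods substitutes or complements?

%ΔQ_{bike helmets} = (7199 − 9286)/avg = -2087/8242.5 = -0.253199…
%ΔP_{bicycles} = (1490 − 1130)/avg = 360/1310 = 0.274809…
E_cross = (-2087/8242.5) / (360/1310) = -0.9213…
E_cross < 0 ⇒ the goods are complements.

-0.92; complements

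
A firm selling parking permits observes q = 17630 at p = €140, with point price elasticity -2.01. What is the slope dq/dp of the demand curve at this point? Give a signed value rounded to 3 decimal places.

Ed = (dq/dp)·(p/q) ⇒ dq/dp = Ed·q/p = (-2.01)·17630/140 = -253.11642…

-253.116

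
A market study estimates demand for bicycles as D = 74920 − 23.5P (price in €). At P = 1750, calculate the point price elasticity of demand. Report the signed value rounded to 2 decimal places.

-1.22

dD/dP = −23.5. At P = 1750, D = 74920 − 23.5(1750) = 33795.
Ed = (dD/dP)·(P/D) = −23.5 × (1750/33795) = -1.2168…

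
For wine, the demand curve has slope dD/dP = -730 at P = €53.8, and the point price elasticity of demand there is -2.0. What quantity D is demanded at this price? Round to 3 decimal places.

Ed = (dD/dP)·(P/D) ⇒ D = (dD/dP)·P/Ed = (-730)·53.8/(-2.0) = 19637

19637.000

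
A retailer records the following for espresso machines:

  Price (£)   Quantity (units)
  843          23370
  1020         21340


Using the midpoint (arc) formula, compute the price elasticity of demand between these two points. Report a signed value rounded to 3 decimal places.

%ΔQ = (21340 − 23370) / [(23370 + 21340)/2] = -2030/22355 = -0.090807…
%ΔP = (1020 − 843) / [(843 + 1020)/2] = 177/931.5 = 0.190016…
Arc Ed = %ΔQ / %ΔP = (-2030/22355) / (177/931.5) = -0.47789…

-0.478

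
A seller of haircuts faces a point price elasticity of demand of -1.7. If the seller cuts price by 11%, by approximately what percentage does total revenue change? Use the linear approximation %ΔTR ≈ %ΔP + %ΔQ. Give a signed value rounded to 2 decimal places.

+7.70%

%ΔQ ≈ Ed × %ΔP = (-1.7) × (-11%) = +18.7000%
%ΔTR ≈ %ΔP + %ΔQ = (-11%) + (+18.7000%) = +7.7000%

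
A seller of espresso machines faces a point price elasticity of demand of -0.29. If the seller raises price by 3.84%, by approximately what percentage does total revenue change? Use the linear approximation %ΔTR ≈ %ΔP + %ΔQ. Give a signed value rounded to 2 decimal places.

%ΔQ ≈ Ed × %ΔP = (-0.29) × (+3.84%) = -1.1136%
%ΔTR ≈ %ΔP + %ΔQ = (+3.84%) + (-1.1136%) = +2.7264%

+2.73%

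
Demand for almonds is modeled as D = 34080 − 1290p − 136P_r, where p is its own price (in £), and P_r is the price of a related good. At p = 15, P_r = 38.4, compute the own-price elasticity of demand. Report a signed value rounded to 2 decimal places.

-2.04

At the given values, D = 34080 − 1290(15) − 136(38.4) = 9507.6.
∂D/∂p = −1290.
E = (-1290) × (15/9507.6) = -2.0352…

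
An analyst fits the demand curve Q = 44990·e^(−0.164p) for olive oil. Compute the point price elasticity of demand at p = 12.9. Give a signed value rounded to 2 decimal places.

dQ/dp = −0.164·Q = -889.542. At p = 12.9, Q = 5424.04.
Ed = (dQ/dp)·(p/Q) = (-889.542) × (12.9/5424.04) = -2.1156

-2.12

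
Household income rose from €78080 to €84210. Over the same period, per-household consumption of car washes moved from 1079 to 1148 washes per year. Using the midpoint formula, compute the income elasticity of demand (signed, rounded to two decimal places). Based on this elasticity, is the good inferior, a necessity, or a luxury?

%ΔQ = (1148 − 1079)/[( 1079 + 1148)/2] = 69/1113.5 = 0.061966…
%ΔIncome = (84210 − 78080)/[( 78080 + 84210)/2] = 6130/81145 = 0.075543…
E_income = (69/1113.5) / (6130/81145) = 0.8202…
0 < E_income < 1 ⇒ normal good, necessity.

0.82; necessity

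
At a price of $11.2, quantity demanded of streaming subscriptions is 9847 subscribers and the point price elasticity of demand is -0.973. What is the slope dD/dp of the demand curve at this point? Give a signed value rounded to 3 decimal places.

Ed = (dD/dp)·(p/D) ⇒ dD/dp = Ed·D/p = (-0.973)·9847/11.2 = -855.45812…

-855.458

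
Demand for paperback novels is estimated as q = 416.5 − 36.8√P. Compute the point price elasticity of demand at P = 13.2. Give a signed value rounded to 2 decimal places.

dq/dP = −36.8/(2√P) = -5.06443. At P = 13.2, q = 282.799.
Ed = (dq/dP)·(P/q) = (-5.06443) × (13.2/282.799) = -0.2363…

-0.24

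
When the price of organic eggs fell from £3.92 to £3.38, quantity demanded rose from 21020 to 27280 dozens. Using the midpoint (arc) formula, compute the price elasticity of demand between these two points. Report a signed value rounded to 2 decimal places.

-1.75

%ΔQ = (27280 − 21020) / [(21020 + 27280)/2] = 6260/24150 = 0.259213…
%ΔP = (3.38 − 3.92) / [(3.92 + 3.38)/2] = -0.54/3.65 = -0.147945…
Arc Ed = %ΔQ / %ΔP = (6260/24150) / (-0.54/3.65) = -1.7520…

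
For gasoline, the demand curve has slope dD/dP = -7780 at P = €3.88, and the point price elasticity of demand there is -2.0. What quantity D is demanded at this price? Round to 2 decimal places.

Ed = (dD/dP)·(P/D) ⇒ D = (dD/dP)·P/Ed = (-7780)·3.88/(-2.0) = 15093.2

15093.20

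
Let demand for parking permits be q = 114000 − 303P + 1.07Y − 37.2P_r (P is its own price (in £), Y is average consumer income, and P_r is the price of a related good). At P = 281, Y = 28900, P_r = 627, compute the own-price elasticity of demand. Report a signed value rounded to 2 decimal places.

At the given values, q = 114000 − 303(281) + 1.07(28900) − 37.2(627) = 36455.6.
∂q/∂P = −303.
E = (-303) × (281/36455.6) = -2.3355…

-2.34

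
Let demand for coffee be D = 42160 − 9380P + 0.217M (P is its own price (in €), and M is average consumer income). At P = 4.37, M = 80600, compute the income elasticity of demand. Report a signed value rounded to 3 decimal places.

At the given values, D = 42160 − 9380(4.37) + 0.217(80600) = 18659.6.
∂D/∂M = 0.217.
E = (0.217) × (80600/18659.6) = 0.93732…

0.937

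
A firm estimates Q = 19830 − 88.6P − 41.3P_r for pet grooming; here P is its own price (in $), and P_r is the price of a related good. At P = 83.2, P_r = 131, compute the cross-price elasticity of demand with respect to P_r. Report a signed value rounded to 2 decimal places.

At the given values, Q = 19830 − 88.6(83.2) − 41.3(131) = 7048.18.
∂Q/∂P_r = -41.3.
E = (-41.3) × (131/7048.18) = -0.7676…

-0.77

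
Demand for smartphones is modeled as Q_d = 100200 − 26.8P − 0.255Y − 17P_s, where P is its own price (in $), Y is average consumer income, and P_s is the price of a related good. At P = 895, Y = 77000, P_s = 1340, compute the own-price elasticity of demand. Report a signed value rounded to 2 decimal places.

At the given values, Q_d = 100200 − 26.8(895) − 0.255(77000) − 17(1340) = 33799.
∂Q_d/∂P = −26.8.
E = (-26.8) × (895/33799) = -0.7096…

-0.71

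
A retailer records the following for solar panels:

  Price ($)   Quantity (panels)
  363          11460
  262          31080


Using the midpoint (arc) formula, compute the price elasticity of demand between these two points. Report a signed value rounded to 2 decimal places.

%ΔQ = (31080 − 11460) / [(11460 + 31080)/2] = 19620/21270 = 0.922425…
%ΔP = (262 − 363) / [(363 + 262)/2] = -101/312.5 = -0.3232
Arc Ed = %ΔQ / %ΔP = (19620/21270) / (-101/312.5) = -2.8540…

-2.85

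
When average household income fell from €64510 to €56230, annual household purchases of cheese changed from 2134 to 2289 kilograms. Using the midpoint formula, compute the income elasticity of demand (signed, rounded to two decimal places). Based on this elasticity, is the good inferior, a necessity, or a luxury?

%ΔQ = (2289 − 2134)/[( 2134 + 2289)/2] = 155/2211.5 = 0.070088…
%ΔIncome = (56230 − 64510)/[( 64510 + 56230)/2] = -8280/60370 = -0.137154…
E_income = (155/2211.5) / (-8280/60370) = -0.5110…
E_income < 0 ⇒ inferior good.

-0.51; inferior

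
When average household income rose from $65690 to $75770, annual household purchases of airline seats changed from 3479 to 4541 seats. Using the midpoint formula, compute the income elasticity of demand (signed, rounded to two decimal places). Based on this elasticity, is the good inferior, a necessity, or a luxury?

%ΔQ = (4541 − 3479)/[( 3479 + 4541)/2] = 1062/4010 = 0.264837…
%ΔIncome = (75770 − 65690)/[( 65690 + 75770)/2] = 10080/70730 = 0.142513…
E_income = (1062/4010) / (10080/70730) = 1.8583…
E_income > 1 ⇒ normal good, luxury.

1.86; luxury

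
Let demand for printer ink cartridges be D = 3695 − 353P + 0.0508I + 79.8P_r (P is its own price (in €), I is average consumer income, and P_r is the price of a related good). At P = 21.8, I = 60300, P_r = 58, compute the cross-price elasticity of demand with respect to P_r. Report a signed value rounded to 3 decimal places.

1.254

At the given values, D = 3695 − 353(21.8) + 0.0508(60300) + 79.8(58) = 3691.24.
∂D/∂P_r = 79.8.
E = (79.8) × (58/3691.24) = 1.25388…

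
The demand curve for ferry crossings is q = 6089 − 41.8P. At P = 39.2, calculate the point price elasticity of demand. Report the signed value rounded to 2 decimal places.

-0.37

dq/dP = −41.8. At P = 39.2, q = 6089 − 41.8(39.2) = 4450.44.
Ed = (dq/dP)·(P/q) = −41.8 × (39.2/4450.44) = -0.3681…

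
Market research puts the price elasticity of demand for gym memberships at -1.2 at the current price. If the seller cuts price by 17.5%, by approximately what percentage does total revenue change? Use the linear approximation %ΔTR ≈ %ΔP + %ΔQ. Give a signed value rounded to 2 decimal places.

+3.50%

%ΔQ ≈ Ed × %ΔP = (-1.2) × (-17.5%) = +21.0000%
%ΔTR ≈ %ΔP + %ΔQ = (-17.5%) + (+21.0000%) = +3.5000%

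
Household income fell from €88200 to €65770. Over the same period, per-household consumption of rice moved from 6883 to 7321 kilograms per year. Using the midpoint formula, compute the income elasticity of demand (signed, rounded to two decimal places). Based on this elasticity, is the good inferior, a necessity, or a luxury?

-0.21; inferior

%ΔQ = (7321 − 6883)/[( 6883 + 7321)/2] = 438/7102 = 0.061672…
%ΔIncome = (65770 − 88200)/[( 88200 + 65770)/2] = -22430/76985 = -0.291355…
E_income = (438/7102) / (-22430/76985) = -0.2116…
E_income < 0 ⇒ inferior good.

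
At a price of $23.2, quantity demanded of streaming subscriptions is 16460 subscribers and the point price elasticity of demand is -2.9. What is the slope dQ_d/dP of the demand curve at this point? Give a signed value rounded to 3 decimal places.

Ed = (dQ_d/dP)·(P/Q_d) ⇒ dQ_d/dP = Ed·Q_d/P = (-2.9)·16460/23.2 = -2057.5

-2057.500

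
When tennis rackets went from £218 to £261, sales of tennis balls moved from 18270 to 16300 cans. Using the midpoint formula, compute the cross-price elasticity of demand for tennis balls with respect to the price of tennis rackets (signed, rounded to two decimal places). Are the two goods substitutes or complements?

-0.63; complements

%ΔQ_{tennis balls} = (16300 − 18270)/avg = -1970/17285 = -0.113971…
%ΔP_{tennis rackets} = (261 − 218)/avg = 43/239.5 = 0.179540…
E_cross = (-1970/17285) / (43/239.5) = -0.6347…
E_cross < 0 ⇒ the goods are complements.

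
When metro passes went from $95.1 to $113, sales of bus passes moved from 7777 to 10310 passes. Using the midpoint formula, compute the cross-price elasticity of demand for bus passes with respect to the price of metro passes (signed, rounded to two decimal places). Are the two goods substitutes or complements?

%ΔQ_{bus passes} = (10310 − 7777)/avg = 2533/9043.5 = 0.280090…
%ΔP_{metro passes} = (113 − 95.1)/avg = 17.9/104.05 = 0.172032…
E_cross = (2533/9043.5) / (17.9/104.05) = 1.6281…
E_cross > 0 ⇒ the goods are substitutes.

1.63; substitutes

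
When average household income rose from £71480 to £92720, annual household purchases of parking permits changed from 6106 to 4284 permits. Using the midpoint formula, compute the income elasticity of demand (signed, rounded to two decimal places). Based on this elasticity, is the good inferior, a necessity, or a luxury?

-1.36; inferior

%ΔQ = (4284 − 6106)/[( 6106 + 4284)/2] = -1822/5195 = -0.350721…
%ΔIncome = (92720 − 71480)/[( 71480 + 92720)/2] = 21240/82100 = 0.258708…
E_income = (-1822/5195) / (21240/82100) = -1.3556…
E_income < 0 ⇒ inferior good.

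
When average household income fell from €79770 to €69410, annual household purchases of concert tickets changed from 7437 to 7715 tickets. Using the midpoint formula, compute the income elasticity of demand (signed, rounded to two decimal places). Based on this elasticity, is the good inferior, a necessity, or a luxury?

%ΔQ = (7715 − 7437)/[( 7437 + 7715)/2] = 278/7576 = 0.036694…
%ΔIncome = (69410 − 79770)/[( 79770 + 69410)/2] = -10360/74590 = -0.138892…
E_income = (278/7576) / (-10360/74590) = -0.2641…
E_income < 0 ⇒ inferior good.

-0.26; inferior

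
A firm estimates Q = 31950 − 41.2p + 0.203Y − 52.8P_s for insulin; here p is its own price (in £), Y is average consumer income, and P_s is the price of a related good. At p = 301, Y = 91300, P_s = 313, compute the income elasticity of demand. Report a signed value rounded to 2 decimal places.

0.86

At the given values, Q = 31950 − 41.2(301) + 0.203(91300) − 52.8(313) = 21556.3.
∂Q/∂Y = 0.203.
E = (0.203) × (91300/21556.3) = 0.8597…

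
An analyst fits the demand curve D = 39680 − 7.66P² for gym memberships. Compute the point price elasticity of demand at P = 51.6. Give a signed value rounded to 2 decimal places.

dD/dP = −2·7.66·P = -790.512. At P = 51.6, D = 19284.7904.
Ed = (dD/dP)·(P/D) = (-790.512) × (51.6/19284.7904) = -2.1151…

-2.12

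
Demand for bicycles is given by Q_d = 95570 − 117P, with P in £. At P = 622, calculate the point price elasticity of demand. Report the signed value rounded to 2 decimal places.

dQ_d/dP = −117. At P = 622, Q_d = 95570 − 117(622) = 22796.
Ed = (dQ_d/dP)·(P/Q_d) = −117 × (622/22796) = -3.1924…

-3.19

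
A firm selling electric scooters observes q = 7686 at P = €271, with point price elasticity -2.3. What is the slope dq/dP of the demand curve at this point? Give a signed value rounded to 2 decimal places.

Ed = (dq/dP)·(P/q) ⇒ dq/dP = Ed·q/P = (-2.3)·7686/271 = -65.2317…

-65.23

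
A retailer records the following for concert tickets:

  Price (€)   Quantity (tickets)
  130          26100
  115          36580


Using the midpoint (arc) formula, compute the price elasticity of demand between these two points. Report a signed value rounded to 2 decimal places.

%ΔQ = (36580 − 26100) / [(26100 + 36580)/2] = 10480/31340 = 0.334396…
%ΔP = (115 − 130) / [(130 + 115)/2] = -15/122.5 = -0.122448…
Arc Ed = %ΔQ / %ΔP = (10480/31340) / (-15/122.5) = -2.7309…

-2.73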